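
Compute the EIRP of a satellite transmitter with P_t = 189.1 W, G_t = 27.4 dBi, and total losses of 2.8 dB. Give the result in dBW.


Pt = 189.1 W = 22.7669 dBW
EIRP = Pt_dBW + Gt - losses = 22.7669 + 27.4 - 2.8 = 47.3669 dBW

47.3669 dBW


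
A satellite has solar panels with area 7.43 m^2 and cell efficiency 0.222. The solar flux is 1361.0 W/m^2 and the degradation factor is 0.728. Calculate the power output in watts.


P = area * eta * S * degradation
P = 7.43 * 0.222 * 1361.0 * 0.728
P = 1634.2982 W

1634.2982 W


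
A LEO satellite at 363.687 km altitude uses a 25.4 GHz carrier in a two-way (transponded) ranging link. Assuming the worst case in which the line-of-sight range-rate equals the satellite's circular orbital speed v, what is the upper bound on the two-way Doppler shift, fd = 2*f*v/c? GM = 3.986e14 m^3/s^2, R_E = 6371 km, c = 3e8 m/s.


r = 6.734687e+06 m
v = sqrt(mu/r) = 7693.2517 m/s (worst-case radial velocity)
f = 25.4 GHz = 2.54e+10 Hz
fd = 2*f*v/c = 2*2.54e+10*7693.2517/3.0e+08
fd = 1.3027239e+06 Hz

1.3027e+06 Hz


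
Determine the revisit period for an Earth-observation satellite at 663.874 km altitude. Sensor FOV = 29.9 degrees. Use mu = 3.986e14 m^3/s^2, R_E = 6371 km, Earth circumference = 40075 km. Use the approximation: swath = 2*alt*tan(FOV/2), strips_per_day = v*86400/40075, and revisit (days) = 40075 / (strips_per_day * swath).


swath = 2*663.874*tan(0.2609267) = 354.5274 km
v = sqrt(mu/r) = 7527.3218 m/s = 7.5273 km/s
strips/day = v*86400/40075 = 7.5273*86400/40075 = 16.2286
coverage/day = strips * swath = 16.2286 * 354.5274 = 5753.4790 km
revisit = 40075 / 5753.4790 = 6.9654 days

6.9654 days


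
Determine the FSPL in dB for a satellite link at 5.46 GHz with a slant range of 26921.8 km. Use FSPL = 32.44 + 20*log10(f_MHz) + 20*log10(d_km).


f = 5.46 GHz = 5460.0000 MHz
d = 26921.8 km
FSPL = 32.44 + 20*log10(5460.0000) + 20*log10(26921.8)
FSPL = 32.44 + 74.7439 + 88.6021
FSPL = 195.7859 dB

195.7859 dB


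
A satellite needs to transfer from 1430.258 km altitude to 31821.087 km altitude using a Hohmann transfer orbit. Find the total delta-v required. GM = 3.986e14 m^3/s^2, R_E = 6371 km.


r1 = 7801.2580 km = 7.801258e+06 m
r2 = 38192.0870 km = 3.8192087e+07 m
dv1 = sqrt(mu/r1)*(sqrt(2*r2/(r1+r2)) - 1) = 2063.6863 m/s
dv2 = sqrt(mu/r2)*(1 - sqrt(2*r1/(r1+r2))) = 1348.9714 m/s
total dv = |dv1| + |dv2| = 2063.6863 + 1348.9714 = 3412.6577 m/s = 3.4127 km/s

3.4127 km/s


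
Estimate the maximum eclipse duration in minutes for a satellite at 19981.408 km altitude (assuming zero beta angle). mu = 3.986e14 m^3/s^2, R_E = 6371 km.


r = 26352.4080 km
T = 709.5621 min
Eclipse fraction = arcsin(R_E/r)/pi = arcsin(6371.0000/26352.4080)/pi
= arcsin(0.2417616)/pi = 0.07772519
Eclipse duration = 0.07772519 * 709.5621 = 55.1509 min

55.1509 minutes


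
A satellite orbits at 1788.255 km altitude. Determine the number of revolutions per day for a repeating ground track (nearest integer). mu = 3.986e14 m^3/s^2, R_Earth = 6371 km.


r = 8.159255e+06 m
T = 2*pi*sqrt(r^3/mu) = 7334.7781 s = 122.2463 min
revs/day = 1440 / 122.2463 = 11.7795
Rounded: 12 revolutions per day

12 revolutions per day


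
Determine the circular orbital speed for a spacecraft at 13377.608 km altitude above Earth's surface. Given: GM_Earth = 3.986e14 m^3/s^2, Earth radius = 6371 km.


r = R_E + alt = 6371.0 + 13377.608 = 19748.6080 km = 1.9748608e+07 m
v = sqrt(mu/r) = sqrt(3.986e14 / 1.9748608e+07) = 4492.6274 m/s = 4.4926 km/s

4.4926 km/s


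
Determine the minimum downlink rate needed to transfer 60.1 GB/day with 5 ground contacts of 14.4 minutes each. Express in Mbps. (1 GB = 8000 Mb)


total contact time = 5 * 14.4 * 60 = 4320.0000 s
data = 60.1 GB = 480800.0000 Mb
rate = 480800.0000 / 4320.0000 = 111.2963 Mbps

111.2963 Mbps


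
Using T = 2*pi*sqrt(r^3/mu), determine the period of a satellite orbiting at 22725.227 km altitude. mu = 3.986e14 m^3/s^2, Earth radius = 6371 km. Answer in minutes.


r = 29096.2270 km = 2.9096227e+07 m
T = 2*pi*sqrt(r^3/mu) = 2*pi*sqrt(2.4632587e+22 / 3.986e14)
T = 49393.0945 s = 823.2182 min

823.2182 minutes


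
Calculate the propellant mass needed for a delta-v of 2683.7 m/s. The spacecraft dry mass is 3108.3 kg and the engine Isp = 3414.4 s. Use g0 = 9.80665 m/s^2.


ve = Isp * g0 = 3414.4 * 9.80665 = 33483.825760 m/s
mass ratio = exp(dv/ve) = exp(2683.7/33483.825760) = 1.08344865
m_prop = m_dry * (mr - 1) = 3108.3 * (1.08344865 - 1)
m_prop = 259.3834 kg

259.3834 kg


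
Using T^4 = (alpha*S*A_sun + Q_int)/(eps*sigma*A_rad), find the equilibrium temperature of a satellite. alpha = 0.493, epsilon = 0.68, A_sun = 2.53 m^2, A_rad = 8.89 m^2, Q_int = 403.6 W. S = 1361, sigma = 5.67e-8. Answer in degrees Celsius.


Numerator = alpha*S*A_sun + Q_int = 0.493*1361*2.53 + 403.6 = 2101.1617 W
Denominator = eps*sigma*A_rad = 0.68*5.67e-8*8.89 = 3.4276284e-07 W/K^4
T^4 = 6.1300743e+09 K^4
T = 279.8121 K = 6.6621 C

6.6621 degrees Celsius


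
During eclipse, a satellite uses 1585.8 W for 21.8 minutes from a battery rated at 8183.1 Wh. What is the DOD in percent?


E_used = P * t / 60 = 1585.8 * 21.8 / 60 = 576.1740 Wh
DOD = E_used / E_total * 100 = 576.1740 / 8183.1 * 100
DOD = 7.0410 %

7.0410 %


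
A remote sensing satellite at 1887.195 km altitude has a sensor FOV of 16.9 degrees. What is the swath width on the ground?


FOV = 16.9 deg = 0.2949606 rad
swath = 2 * alt * tan(FOV/2) = 2 * 1887.195 * tan(0.1474803)
swath = 2 * 1887.195 * 0.148559
swath = 560.7195 km

560.7195 km


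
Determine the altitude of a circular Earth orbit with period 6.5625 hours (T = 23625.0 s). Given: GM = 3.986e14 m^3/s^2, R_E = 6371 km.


T = 23625.0 s
r = (mu*T^2/(4*pi^2))^(1/3) = (3.986e14 * 23625.0^2 / (4*pi^2))^(1/3)
r = 1.7795372e+07 m = 17795.3717 km
alt = r - R_E = 17795.3717 - 6371 = 11424.3717 km

11424.3717 km


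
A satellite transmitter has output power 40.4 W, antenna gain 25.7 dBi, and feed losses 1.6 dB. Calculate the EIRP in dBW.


Pt = 40.4 W = 16.0638 dBW
EIRP = Pt_dBW + Gt - losses = 16.0638 + 25.7 - 1.6 = 40.1638 dBW

40.1638 dBW


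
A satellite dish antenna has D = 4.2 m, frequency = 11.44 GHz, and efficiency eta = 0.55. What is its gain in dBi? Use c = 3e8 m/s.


lambda = c/f = 3e8 / 1.144e+10 = 0.02622378 m
G = eta*(pi*D/lambda)^2 = 0.55*(pi*4.2/0.02622378)^2
G = 139242.0970 (linear)
G = 10*log10(139242.0970) = 51.4377 dBi

51.4377 dBi


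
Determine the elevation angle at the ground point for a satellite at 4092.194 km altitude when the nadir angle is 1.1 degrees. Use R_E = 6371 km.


r = R_E + alt = 10463.1940 km
Law of sines in the satellite / Earth-center / ground-point triangle:
  sin(nadir)/R_E = sin(90 + el)/r  =>  cos(el) = (r/R_E)*sin(nadir)
cos(el) = (10463.1940 / 6371.0000) * sin(1.1 deg) = 0.03152826
el = arccos(0.03152826) = 88.1933 deg
(Earth-central angle = 90 - nadir - el = 0.7067358 deg)

88.1933 degrees


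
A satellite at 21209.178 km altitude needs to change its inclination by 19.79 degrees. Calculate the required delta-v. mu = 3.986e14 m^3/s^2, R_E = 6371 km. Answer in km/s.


r = 27580.1780 km = 2.7580178e+07 m
V = sqrt(mu/r) = 3801.6324 m/s
di = 19.79 deg = 0.3454007 rad
dV = 2*V*sin(di/2) = 2*3801.6324*sin(0.1727003)
dV = 1306.5688 m/s = 1.3066 km/s

1.3066 km/s


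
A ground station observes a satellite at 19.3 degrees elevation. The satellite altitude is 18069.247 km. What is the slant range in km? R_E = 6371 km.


h = 18069.247 km, el = 19.3 deg
d = -R_E*sin(el) + sqrt((R_E*sin(el))^2 + 2*R_E*h + h^2)
d = -6371.0000*sin(0.3368485) + sqrt((6371.0000*0.3305144)^2 + 2*6371.0000*18069.247 + 18069.247^2)
d = 21583.3205 km

21583.3205 km


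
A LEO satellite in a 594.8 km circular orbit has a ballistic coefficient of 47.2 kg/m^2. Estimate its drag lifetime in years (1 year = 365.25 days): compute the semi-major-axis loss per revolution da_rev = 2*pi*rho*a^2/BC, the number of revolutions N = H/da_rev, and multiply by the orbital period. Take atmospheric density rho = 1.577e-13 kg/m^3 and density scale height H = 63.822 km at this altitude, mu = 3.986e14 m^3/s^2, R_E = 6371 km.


a = R_E + alt = 6965.8000 km = 6.9658e+06 m
da_rev = 2*pi*rho*a^2/BC = 2*pi*1.577e-13*(6.9658e+06)^2/47.2 = 1.018619 m per revolution
N = H/da_rev = 63822.0000 m / 1.018619 m = 62655.4487 revolutions
P = 2*pi*sqrt(a^3/mu) = 5785.8574 s
lifetime = N*P = 62655.4487 * 5785.8574 = 3.6251549e+08 s = 4195.7811 days
years = 4195.7811 / 365.25 = 11.4874 years

11.4874 years


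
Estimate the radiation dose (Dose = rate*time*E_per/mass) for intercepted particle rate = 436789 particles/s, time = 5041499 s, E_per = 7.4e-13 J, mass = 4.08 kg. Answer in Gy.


Total energy deposited = rate * time * E_per
  = 436789 * 5041499 * 7.4e-13 = 1.6295 J
Dose = E_total / mass = 1.6295 / 4.08
Dose = 0.3993953 Gy

0.3994 Gy


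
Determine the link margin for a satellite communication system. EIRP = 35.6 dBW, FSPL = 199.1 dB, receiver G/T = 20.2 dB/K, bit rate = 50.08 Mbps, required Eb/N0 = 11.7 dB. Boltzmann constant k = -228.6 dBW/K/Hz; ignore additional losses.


C/N0 = EIRP - FSPL + G/T - k = 35.6 - 199.1 + 20.2 - (-228.6)
C/N0 = 85.3000 dB-Hz
R_b = 50.08 Mbps = 5.008e+07 bps -> 10*log10(R_b) = 76.9966 dB-Hz
Eb/N0 = C/N0 - 10*log10(R_b) = 85.3000 - 76.9966 = 8.3034 dB
Margin = Eb/N0 - Eb/N0_req = 8.3034 - 11.7 = -3.3966 dB (negative margin: link does not close)

-3.3966 dB


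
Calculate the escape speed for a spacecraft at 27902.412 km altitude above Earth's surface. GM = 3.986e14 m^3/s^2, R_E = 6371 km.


r = 6371.0 + 27902.412 = 34273.4120 km = 3.4273412e+07 m
v_esc = sqrt(2*mu/r) = sqrt(2*3.986e14 / 3.4273412e+07)
v_esc = 4822.8635 m/s = 4.8229 km/s

4.8229 km/s


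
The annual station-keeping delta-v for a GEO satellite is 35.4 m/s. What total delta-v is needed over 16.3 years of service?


dV = rate * years = 35.4 * 16.3
dV = 577.0200 m/s

577.0200 m/s


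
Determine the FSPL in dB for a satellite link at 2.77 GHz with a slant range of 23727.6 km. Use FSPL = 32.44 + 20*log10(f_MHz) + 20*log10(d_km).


f = 2.77 GHz = 2770.0000 MHz
d = 23727.6 km
FSPL = 32.44 + 20*log10(2770.0000) + 20*log10(23727.6)
FSPL = 32.44 + 68.8496 + 87.5051
FSPL = 188.7947 dB

188.7947 dB


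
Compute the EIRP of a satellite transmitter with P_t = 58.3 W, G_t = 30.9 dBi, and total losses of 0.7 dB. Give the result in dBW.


Pt = 58.3 W = 17.6567 dBW
EIRP = Pt_dBW + Gt - losses = 17.6567 + 30.9 - 0.7 = 47.8567 dBW

47.8567 dBW


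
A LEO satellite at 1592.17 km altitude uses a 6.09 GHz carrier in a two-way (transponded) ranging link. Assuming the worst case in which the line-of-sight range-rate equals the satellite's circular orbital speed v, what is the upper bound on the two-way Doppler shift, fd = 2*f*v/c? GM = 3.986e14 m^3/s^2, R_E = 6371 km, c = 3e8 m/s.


r = 7.96317e+06 m
v = sqrt(mu/r) = 7074.9871 m/s (worst-case radial velocity)
f = 6.09 GHz = 6.09e+09 Hz
fd = 2*f*v/c = 2*6.09e+09*7074.9871/3.0e+08
fd = 287244.4771 Hz

287244.4771 Hz


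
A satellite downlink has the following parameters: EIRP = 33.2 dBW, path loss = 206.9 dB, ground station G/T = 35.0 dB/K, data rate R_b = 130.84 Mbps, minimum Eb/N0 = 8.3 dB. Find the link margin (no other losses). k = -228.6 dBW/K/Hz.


C/N0 = EIRP - FSPL + G/T - k = 33.2 - 206.9 + 35.0 - (-228.6)
C/N0 = 89.9000 dB-Hz
R_b = 130.84 Mbps = 1.3084e+08 bps -> 10*log10(R_b) = 81.1674 dB-Hz
Eb/N0 = C/N0 - 10*log10(R_b) = 89.9000 - 81.1674 = 8.7326 dB
Margin = Eb/N0 - Eb/N0_req = 8.7326 - 8.3 = 0.4325946 dB (link closes)

0.4326 dB


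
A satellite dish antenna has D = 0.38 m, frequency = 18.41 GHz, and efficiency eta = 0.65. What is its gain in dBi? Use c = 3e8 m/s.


lambda = c/f = 3e8 / 1.841e+10 = 0.01629549 m
G = eta*(pi*D/lambda)^2 = 0.65*(pi*0.38/0.01629549)^2
G = 3488.5533 (linear)
G = 10*log10(3488.5533) = 35.4265 dBi

35.4265 dBi


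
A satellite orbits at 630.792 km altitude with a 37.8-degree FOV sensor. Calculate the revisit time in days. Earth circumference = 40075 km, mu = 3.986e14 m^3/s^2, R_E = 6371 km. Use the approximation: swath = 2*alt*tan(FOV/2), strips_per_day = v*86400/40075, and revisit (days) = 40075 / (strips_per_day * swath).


swath = 2*630.792*tan(0.3298672) = 431.9367 km
v = sqrt(mu/r) = 7545.0834 m/s = 7.5451 km/s
strips/day = v*86400/40075 = 7.5451*86400/40075 = 16.2669
coverage/day = strips * swath = 16.2669 * 431.9367 = 7026.2631 km
revisit = 40075 / 7026.2631 = 5.7036 days

5.7036 days


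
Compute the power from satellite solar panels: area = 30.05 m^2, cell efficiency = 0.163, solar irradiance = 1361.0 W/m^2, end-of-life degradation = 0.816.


P = area * eta * S * degradation
P = 30.05 * 0.163 * 1361.0 * 0.816
P = 5439.7678 W

5439.7678 W


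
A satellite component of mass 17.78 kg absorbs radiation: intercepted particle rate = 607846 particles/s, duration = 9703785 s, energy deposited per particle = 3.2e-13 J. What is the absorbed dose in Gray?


Total energy deposited = rate * time * E_per
  = 607846 * 9703785 * 3.2e-13 = 1.8875 J
Dose = E_total / mass = 1.8875 / 17.78
Dose = 0.1061581 Gy

0.1062 Gy


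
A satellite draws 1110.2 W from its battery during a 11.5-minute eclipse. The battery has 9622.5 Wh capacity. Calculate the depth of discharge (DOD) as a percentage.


E_used = P * t / 60 = 1110.2 * 11.5 / 60 = 212.7883 Wh
DOD = E_used / E_total * 100 = 212.7883 / 9622.5 * 100
DOD = 2.2114 %

2.2114 %


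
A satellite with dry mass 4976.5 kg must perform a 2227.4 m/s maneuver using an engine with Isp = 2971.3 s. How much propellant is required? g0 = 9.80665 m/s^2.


ve = Isp * g0 = 2971.3 * 9.80665 = 29138.499145 m/s
mass ratio = exp(dv/ve) = exp(2227.4/29138.499145) = 1.07943939
m_prop = m_dry * (mr - 1) = 4976.5 * (1.07943939 - 1)
m_prop = 395.3301 kg

395.3301 kg


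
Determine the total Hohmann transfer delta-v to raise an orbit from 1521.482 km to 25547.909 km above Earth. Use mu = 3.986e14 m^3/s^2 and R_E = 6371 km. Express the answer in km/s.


r1 = 7892.4820 km = 7.892482e+06 m
r2 = 31918.9090 km = 3.1918909e+07 m
dv1 = sqrt(mu/r1)*(sqrt(2*r2/(r1+r2)) - 1) = 1892.4612 m/s
dv2 = sqrt(mu/r2)*(1 - sqrt(2*r1/(r1+r2))) = 1308.6539 m/s
total dv = |dv1| + |dv2| = 1892.4612 + 1308.6539 = 3201.1152 m/s = 3.2011 km/s

3.2011 km/s


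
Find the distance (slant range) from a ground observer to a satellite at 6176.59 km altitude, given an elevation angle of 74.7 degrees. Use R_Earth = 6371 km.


h = 6176.59 km, el = 74.7 deg
d = -R_E*sin(el) + sqrt((R_E*sin(el))^2 + 2*R_E*h + h^2)
d = -6371.0000*sin(1.3038) + sqrt((6371.0000*0.9645574)^2 + 2*6371.0000*6176.59 + 6176.59^2)
d = 6289.2648 km

6289.2648 km


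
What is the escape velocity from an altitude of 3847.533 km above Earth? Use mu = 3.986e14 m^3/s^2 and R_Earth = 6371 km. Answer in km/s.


r = 6371.0 + 3847.533 = 10218.5330 km = 1.0218533e+07 m
v_esc = sqrt(2*mu/r) = sqrt(2*3.986e14 / 1.0218533e+07)
v_esc = 8832.6164 m/s = 8.8326 km/s

8.8326 km/s


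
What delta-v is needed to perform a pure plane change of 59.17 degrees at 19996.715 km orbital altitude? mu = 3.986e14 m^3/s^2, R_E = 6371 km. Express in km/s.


r = 26367.7150 km = 2.6367715e+07 m
V = sqrt(mu/r) = 3888.0550 m/s
di = 59.17 deg = 1.0327 rad
dV = 2*V*sin(di/2) = 2*3888.0550*sin(0.5163557)
dV = 3839.1761 m/s = 3.8392 km/s

3.8392 km/s


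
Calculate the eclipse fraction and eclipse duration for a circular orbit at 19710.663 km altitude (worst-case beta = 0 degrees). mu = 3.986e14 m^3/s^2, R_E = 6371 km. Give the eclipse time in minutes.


r = 26081.6630 km
T = 698.6552 min
Eclipse fraction = arcsin(R_E/r)/pi = arcsin(6371.0000/26081.6630)/pi
= arcsin(0.2442712)/pi = 0.07854872
Eclipse duration = 0.07854872 * 698.6552 = 54.8785 min

54.8785 minutes


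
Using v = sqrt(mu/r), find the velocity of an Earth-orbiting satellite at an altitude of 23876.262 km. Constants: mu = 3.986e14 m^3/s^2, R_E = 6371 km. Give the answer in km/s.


r = R_E + alt = 6371.0 + 23876.262 = 30247.2620 km = 3.0247262e+07 m
v = sqrt(mu/r) = sqrt(3.986e14 / 3.0247262e+07) = 3630.1587 m/s = 3.6302 km/s

3.6302 km/s


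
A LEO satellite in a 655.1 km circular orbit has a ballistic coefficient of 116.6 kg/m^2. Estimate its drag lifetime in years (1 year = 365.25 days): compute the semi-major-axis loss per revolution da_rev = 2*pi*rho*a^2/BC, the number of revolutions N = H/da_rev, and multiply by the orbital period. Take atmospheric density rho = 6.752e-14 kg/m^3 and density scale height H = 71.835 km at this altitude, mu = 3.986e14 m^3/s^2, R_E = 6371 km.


a = R_E + alt = 7026.1000 km = 7.0261e+06 m
da_rev = 2*pi*rho*a^2/BC = 2*pi*6.752e-14*(7.0261e+06)^2/116.6 = 0.179614918 m per revolution
N = H/da_rev = 71835.0000 m / 0.179614918 m = 399938.9400 revolutions
P = 2*pi*sqrt(a^3/mu) = 5861.1483 s
lifetime = N*P = 399938.9400 * 5861.1483 = 2.3441014e+09 s = 27130.8037 days
years = 27130.8037 / 365.25 = 74.2801 years

74.2801 years


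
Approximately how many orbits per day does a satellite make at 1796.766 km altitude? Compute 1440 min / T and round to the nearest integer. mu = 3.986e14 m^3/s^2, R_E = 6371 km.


r = 8.167766e+06 m
T = 2*pi*sqrt(r^3/mu) = 7346.2576 s = 122.4376 min
revs/day = 1440 / 122.4376 = 11.7611
Rounded: 12 revolutions per day

12 revolutions per day


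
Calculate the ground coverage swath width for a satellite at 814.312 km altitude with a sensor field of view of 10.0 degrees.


FOV = 10.0 deg = 0.1745329 rad
swath = 2 * alt * tan(FOV/2) = 2 * 814.312 * tan(0.08726646)
swath = 2 * 814.312 * 0.08748866
swath = 142.4861 km

142.4861 km


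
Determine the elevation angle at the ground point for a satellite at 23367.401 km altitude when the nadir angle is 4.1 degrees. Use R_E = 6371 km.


r = R_E + alt = 29738.4010 km
Law of sines in the satellite / Earth-center / ground-point triangle:
  sin(nadir)/R_E = sin(90 + el)/r  =>  cos(el) = (r/R_E)*sin(nadir)
cos(el) = (29738.4010 / 6371.0000) * sin(4.1 deg) = 0.3337341
el = arccos(0.3337341) = 70.5044 deg
(Earth-central angle = 90 - nadir - el = 15.3956 deg)

70.5044 degrees


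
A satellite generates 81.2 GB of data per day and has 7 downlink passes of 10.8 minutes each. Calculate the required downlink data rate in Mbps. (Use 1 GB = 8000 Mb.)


total contact time = 7 * 10.8 * 60 = 4536.0000 s
data = 81.2 GB = 649600.0000 Mb
rate = 649600.0000 / 4536.0000 = 143.2099 Mbps

143.2099 Mbps


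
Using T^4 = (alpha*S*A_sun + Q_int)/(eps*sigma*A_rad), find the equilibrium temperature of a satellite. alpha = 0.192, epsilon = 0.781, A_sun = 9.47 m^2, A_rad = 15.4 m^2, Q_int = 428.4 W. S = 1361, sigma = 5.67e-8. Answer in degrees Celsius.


Numerator = alpha*S*A_sun + Q_int = 0.192*1361*9.47 + 428.4 = 2903.0246 W
Denominator = eps*sigma*A_rad = 0.781*5.67e-8*15.4 = 6.8195358e-07 W/K^4
T^4 = 4.2569241e+09 K^4
T = 255.4312 K = -17.7188 C

-17.7188 degrees Celsius


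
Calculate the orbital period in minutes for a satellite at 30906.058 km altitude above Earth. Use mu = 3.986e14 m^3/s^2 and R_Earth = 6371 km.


r = 37277.0580 km = 3.7277058e+07 m
T = 2*pi*sqrt(r^3/mu) = 2*pi*sqrt(5.1799419e+22 / 3.986e14)
T = 71626.4893 s = 1193.7748 min

1193.7748 minutes


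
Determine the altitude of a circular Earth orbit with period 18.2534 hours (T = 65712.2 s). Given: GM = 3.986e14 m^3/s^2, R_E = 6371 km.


T = 65712.2 s
r = (mu*T^2/(4*pi^2))^(1/3) = (3.986e14 * 65712.2^2 / (4*pi^2))^(1/3)
r = 3.519572e+07 m = 35195.7203 km
alt = r - R_E = 35195.7203 - 6371 = 28824.7203 km

28824.7203 km


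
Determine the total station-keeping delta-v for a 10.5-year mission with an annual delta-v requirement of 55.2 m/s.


dV = rate * years = 55.2 * 10.5
dV = 579.6000 m/s

579.6000 m/s


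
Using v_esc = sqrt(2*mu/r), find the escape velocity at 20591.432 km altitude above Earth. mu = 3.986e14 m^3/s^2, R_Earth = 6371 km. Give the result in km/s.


r = 6371.0 + 20591.432 = 26962.4320 km = 2.6962432e+07 m
v_esc = sqrt(2*mu/r) = sqrt(2*3.986e14 / 2.6962432e+07)
v_esc = 5437.5606 m/s = 5.4376 km/s

5.4376 km/s


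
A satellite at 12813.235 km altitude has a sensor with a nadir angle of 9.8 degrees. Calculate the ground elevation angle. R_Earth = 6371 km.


r = R_E + alt = 19184.2350 km
Law of sines in the satellite / Earth-center / ground-point triangle:
  sin(nadir)/R_E = sin(90 + el)/r  =>  cos(el) = (r/R_E)*sin(nadir)
cos(el) = (19184.2350 / 6371.0000) * sin(9.8 deg) = 0.5125316
el = arccos(0.5125316) = 59.1674 deg
(Earth-central angle = 90 - nadir - el = 21.0326 deg)

59.1674 degrees


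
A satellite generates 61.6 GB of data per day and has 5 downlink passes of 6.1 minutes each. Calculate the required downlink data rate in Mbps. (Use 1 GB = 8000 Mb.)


total contact time = 5 * 6.1 * 60 = 1830.0000 s
data = 61.6 GB = 492800.0000 Mb
rate = 492800.0000 / 1830.0000 = 269.2896 Mbps

269.2896 Mbps


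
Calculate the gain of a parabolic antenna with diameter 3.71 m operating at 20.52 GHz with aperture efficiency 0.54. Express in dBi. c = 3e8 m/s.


lambda = c/f = 3e8 / 2.052e+10 = 0.01461988 m
G = eta*(pi*D/lambda)^2 = 0.54*(pi*3.71/0.01461988)^2
G = 343204.9381 (linear)
G = 10*log10(343204.9381) = 55.3555 dBi

55.3555 dBi


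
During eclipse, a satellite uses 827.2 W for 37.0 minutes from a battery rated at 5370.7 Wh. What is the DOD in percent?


E_used = P * t / 60 = 827.2 * 37.0 / 60 = 510.1067 Wh
DOD = E_used / E_total * 100 = 510.1067 / 5370.7 * 100
DOD = 9.4980 %

9.4980 %


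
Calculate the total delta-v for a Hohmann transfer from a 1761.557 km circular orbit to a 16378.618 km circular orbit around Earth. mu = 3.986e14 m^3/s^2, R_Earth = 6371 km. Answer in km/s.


r1 = 8132.5570 km = 8.132557e+06 m
r2 = 22749.6180 km = 2.2749618e+07 m
dv1 = sqrt(mu/r1)*(sqrt(2*r2/(r1+r2)) - 1) = 1496.8158 m/s
dv2 = sqrt(mu/r2)*(1 - sqrt(2*r1/(r1+r2))) = 1148.0508 m/s
total dv = |dv1| + |dv2| = 1496.8158 + 1148.0508 = 2644.8666 m/s = 2.6449 km/s

2.6449 km/s


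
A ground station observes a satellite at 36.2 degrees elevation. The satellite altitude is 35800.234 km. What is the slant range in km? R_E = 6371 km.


h = 35800.234 km, el = 36.2 deg
d = -R_E*sin(el) + sqrt((R_E*sin(el))^2 + 2*R_E*h + h^2)
d = -6371.0000*sin(0.6318092) + sqrt((6371.0000*0.5906057)^2 + 2*6371.0000*35800.234 + 35800.234^2)
d = 38093.9307 km

38093.9307 km


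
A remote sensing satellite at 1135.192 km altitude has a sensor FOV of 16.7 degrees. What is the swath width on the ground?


FOV = 16.7 deg = 0.29147 rad
swath = 2 * alt * tan(FOV/2) = 2 * 1135.192 * tan(0.145735)
swath = 2 * 1135.192 * 0.1467756
swath = 333.2369 km

333.2369 km


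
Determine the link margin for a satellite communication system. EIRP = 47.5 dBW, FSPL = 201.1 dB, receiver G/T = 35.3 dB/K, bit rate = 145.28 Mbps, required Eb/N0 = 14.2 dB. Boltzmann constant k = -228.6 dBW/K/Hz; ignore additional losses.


C/N0 = EIRP - FSPL + G/T - k = 47.5 - 201.1 + 35.3 - (-228.6)
C/N0 = 110.3000 dB-Hz
R_b = 145.28 Mbps = 1.4528e+08 bps -> 10*log10(R_b) = 81.6221 dB-Hz
Eb/N0 = C/N0 - 10*log10(R_b) = 110.3000 - 81.6221 = 28.6779 dB
Margin = Eb/N0 - Eb/N0_req = 28.6779 - 14.2 = 14.4779 dB (link closes)

14.4779 dB


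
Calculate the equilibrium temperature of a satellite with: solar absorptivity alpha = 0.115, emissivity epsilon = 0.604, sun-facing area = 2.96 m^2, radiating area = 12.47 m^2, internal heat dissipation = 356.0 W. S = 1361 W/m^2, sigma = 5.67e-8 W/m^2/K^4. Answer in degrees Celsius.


Numerator = alpha*S*A_sun + Q_int = 0.115*1361*2.96 + 356.0 = 819.2844 W
Denominator = eps*sigma*A_rad = 0.604*5.67e-8*12.47 = 4.270576e-07 W/K^4
T^4 = 1.9184401e+09 K^4
T = 209.2845 K = -63.8655 C

-63.8655 degrees Celsius


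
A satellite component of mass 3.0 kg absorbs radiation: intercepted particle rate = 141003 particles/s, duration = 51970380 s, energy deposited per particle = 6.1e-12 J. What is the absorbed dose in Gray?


Total energy deposited = rate * time * E_per
  = 141003 * 51970380 * 6.1e-12 = 44.7007 J
Dose = E_total / mass = 44.7007 / 3.0
Dose = 14.9002 Gy

14.9002 Gy


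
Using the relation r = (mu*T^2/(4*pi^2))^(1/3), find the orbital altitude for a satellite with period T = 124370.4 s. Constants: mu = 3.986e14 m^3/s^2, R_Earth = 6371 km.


T = 124370.4 s
r = (mu*T^2/(4*pi^2))^(1/3) = (3.986e14 * 124370.4^2 / (4*pi^2))^(1/3)
r = 5.3852252e+07 m = 53852.2525 km
alt = r - R_E = 53852.2525 - 6371 = 47481.2525 km

47481.2525 km


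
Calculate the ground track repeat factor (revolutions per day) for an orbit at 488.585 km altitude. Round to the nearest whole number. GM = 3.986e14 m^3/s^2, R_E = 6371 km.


r = 6.859585e+06 m
T = 2*pi*sqrt(r^3/mu) = 5654.0284 s = 94.2338 min
revs/day = 1440 / 94.2338 = 15.2811
Rounded: 15 revolutions per day

15 revolutions per day


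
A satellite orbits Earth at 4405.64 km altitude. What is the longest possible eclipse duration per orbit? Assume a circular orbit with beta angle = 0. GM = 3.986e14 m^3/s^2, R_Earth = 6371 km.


r = 10776.6400 km
T = 185.5603 min
Eclipse fraction = arcsin(R_E/r)/pi = arcsin(6371.0000/10776.6400)/pi
= arcsin(0.5911861)/pi = 0.2013401
Eclipse duration = 0.2013401 * 185.5603 = 37.3607 min

37.3607 minutes


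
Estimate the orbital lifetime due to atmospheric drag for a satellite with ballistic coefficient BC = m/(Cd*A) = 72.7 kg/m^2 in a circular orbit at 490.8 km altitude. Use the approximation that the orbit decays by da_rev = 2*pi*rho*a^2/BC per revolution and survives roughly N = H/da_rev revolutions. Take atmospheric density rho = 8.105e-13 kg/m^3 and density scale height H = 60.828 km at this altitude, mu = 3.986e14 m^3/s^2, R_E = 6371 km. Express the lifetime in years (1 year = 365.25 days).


a = R_E + alt = 6861.8000 km = 6.8618e+06 m
da_rev = 2*pi*rho*a^2/BC = 2*pi*8.105e-13*(6.8618e+06)^2/72.7 = 3.298182 m per revolution
N = H/da_rev = 60828.0000 m / 3.298182 m = 18442.8889 revolutions
P = 2*pi*sqrt(a^3/mu) = 5656.7672 s
lifetime = N*P = 18442.8889 * 5656.7672 = 1.0432713e+08 s = 1207.4899 days
years = 1207.4899 / 365.25 = 3.3059 years

3.3059 years


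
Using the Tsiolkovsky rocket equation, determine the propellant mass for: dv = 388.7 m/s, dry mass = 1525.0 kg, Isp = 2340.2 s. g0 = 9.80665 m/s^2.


ve = Isp * g0 = 2340.2 * 9.80665 = 22949.522330 m/s
mass ratio = exp(dv/ve) = exp(388.7/22949.522330) = 1.01708142
m_prop = m_dry * (mr - 1) = 1525.0 * (1.01708142 - 1)
m_prop = 26.0492 kg

26.0492 kg


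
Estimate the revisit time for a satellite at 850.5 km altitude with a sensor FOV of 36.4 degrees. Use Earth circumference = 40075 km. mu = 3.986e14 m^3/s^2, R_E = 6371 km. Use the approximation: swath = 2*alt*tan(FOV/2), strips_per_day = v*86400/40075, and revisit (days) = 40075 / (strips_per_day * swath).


swath = 2*850.5*tan(0.3176499) = 559.2603 km
v = sqrt(mu/r) = 7429.4205 m/s = 7.4294 km/s
strips/day = v*86400/40075 = 7.4294*86400/40075 = 16.0175
coverage/day = strips * swath = 16.0175 * 559.2603 = 8957.9612 km
revisit = 40075 / 8957.9612 = 4.4737 days

4.4737 days


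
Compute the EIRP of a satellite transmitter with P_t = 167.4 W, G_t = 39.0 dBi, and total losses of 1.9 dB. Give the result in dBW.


Pt = 167.4 W = 22.2376 dBW
EIRP = Pt_dBW + Gt - losses = 22.2376 + 39.0 - 1.9 = 59.3376 dBW

59.3376 dBW


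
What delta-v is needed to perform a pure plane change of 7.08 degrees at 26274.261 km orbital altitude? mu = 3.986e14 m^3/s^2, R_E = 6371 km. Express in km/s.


r = 32645.2610 km = 3.2645261e+07 m
V = sqrt(mu/r) = 3494.2870 m/s
di = 7.08 deg = 0.1235693 rad
dV = 2*V*sin(di/2) = 2*3494.2870*sin(0.06178466)
dV = 431.5120 m/s = 0.431512 km/s

0.4315 km/s


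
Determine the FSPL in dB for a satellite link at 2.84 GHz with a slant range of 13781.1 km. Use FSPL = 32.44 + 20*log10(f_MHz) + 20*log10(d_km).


f = 2.84 GHz = 2840.0000 MHz
d = 13781.1 km
FSPL = 32.44 + 20*log10(2840.0000) + 20*log10(13781.1)
FSPL = 32.44 + 69.0664 + 82.7857
FSPL = 184.2920 dB

184.2920 dB


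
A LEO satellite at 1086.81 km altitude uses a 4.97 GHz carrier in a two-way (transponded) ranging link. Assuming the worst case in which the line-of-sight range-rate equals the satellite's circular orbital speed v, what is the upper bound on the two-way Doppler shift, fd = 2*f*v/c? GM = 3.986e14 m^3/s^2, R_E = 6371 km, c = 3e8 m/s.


r = 7.45781e+06 m
v = sqrt(mu/r) = 7310.7678 m/s (worst-case radial velocity)
f = 4.97 GHz = 4.97e+09 Hz
fd = 2*f*v/c = 2*4.97e+09*7310.7678/3.0e+08
fd = 242230.1061 Hz

242230.1061 Hz


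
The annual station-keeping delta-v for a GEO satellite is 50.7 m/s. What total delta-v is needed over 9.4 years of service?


dV = rate * years = 50.7 * 9.4
dV = 476.5800 m/s

476.5800 m/s


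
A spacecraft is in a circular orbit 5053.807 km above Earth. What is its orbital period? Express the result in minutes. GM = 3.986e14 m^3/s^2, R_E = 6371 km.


r = 11424.8070 km = 1.1424807e+07 m
T = 2*pi*sqrt(r^3/mu) = 2*pi*sqrt(1.4912368e+21 / 3.986e14)
T = 12153.0289 s = 202.5505 min

202.5505 minutes


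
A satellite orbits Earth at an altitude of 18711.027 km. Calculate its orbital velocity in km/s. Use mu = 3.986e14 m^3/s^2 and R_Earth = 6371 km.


r = R_E + alt = 6371.0 + 18711.027 = 25082.0270 km = 2.5082027e+07 m
v = sqrt(mu/r) = sqrt(3.986e14 / 2.5082027e+07) = 3986.4593 m/s = 3.9865 km/s

3.9865 km/s


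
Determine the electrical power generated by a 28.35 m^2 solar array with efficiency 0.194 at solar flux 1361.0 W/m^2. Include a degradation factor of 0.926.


P = area * eta * S * degradation
P = 28.35 * 0.194 * 1361.0 * 0.926
P = 6931.4470 W

6931.4470 W


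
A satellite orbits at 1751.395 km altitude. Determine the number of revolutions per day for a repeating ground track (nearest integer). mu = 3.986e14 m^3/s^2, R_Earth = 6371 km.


r = 8.122395e+06 m
T = 2*pi*sqrt(r^3/mu) = 7285.1312 s = 121.4189 min
revs/day = 1440 / 121.4189 = 11.8598
Rounded: 12 revolutions per day

12 revolutions per day


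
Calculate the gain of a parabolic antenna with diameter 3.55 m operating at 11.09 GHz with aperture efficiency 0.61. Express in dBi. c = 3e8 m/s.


lambda = c/f = 3e8 / 1.109e+10 = 0.0270514 m
G = eta*(pi*D/lambda)^2 = 0.61*(pi*3.55/0.0270514)^2
G = 103682.8364 (linear)
G = 10*log10(103682.8364) = 50.1571 dBi

50.1571 dBi


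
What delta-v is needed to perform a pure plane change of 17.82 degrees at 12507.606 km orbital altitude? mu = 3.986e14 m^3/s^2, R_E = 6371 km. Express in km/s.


r = 18878.6060 km = 1.8878606e+07 m
V = sqrt(mu/r) = 4594.9806 m/s
di = 17.82 deg = 0.3110177 rad
dV = 2*V*sin(di/2) = 2*4594.9806*sin(0.1555088)
dV = 1423.3671 m/s = 1.4234 km/s

1.4234 km/s


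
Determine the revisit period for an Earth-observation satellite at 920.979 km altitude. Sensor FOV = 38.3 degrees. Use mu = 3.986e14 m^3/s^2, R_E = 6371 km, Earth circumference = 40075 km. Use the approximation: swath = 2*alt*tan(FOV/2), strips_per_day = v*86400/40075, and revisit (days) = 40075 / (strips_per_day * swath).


swath = 2*920.979*tan(0.3342306) = 639.6358 km
v = sqrt(mu/r) = 7393.4296 m/s = 7.3934 km/s
strips/day = v*86400/40075 = 7.3934*86400/40075 = 15.9399
coverage/day = strips * swath = 15.9399 * 639.6358 = 10195.7446 km
revisit = 40075 / 10195.7446 = 3.9306 days

3.9306 days


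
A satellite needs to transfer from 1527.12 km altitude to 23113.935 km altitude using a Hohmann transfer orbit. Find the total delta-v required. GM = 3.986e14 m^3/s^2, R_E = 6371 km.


r1 = 7898.1200 km = 7.89812e+06 m
r2 = 29484.9350 km = 2.9484935e+07 m
dv1 = sqrt(mu/r1)*(sqrt(2*r2/(r1+r2)) - 1) = 1818.3945 m/s
dv2 = sqrt(mu/r2)*(1 - sqrt(2*r1/(r1+r2))) = 1286.7320 m/s
total dv = |dv1| + |dv2| = 1818.3945 + 1286.7320 = 3105.1266 m/s = 3.1051 km/s

3.1051 km/s


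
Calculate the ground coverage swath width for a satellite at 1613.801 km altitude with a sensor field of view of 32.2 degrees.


FOV = 32.2 deg = 0.561996 rad
swath = 2 * alt * tan(FOV/2) = 2 * 1613.801 * tan(0.280998)
swath = 2 * 1613.801 * 0.2886352
swath = 931.5994 km

931.5994 km


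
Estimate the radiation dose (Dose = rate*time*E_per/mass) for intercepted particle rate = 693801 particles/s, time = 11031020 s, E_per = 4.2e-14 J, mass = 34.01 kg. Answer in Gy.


Total energy deposited = rate * time * E_per
  = 693801 * 11031020 * 4.2e-14 = 0.32144 J
Dose = E_total / mass = 0.32144 / 34.01
Dose = 0.009451337 Gy

0.0095 Gy


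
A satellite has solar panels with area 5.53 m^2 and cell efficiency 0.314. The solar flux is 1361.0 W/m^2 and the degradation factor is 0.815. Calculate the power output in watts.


P = area * eta * S * degradation
P = 5.53 * 0.314 * 1361.0 * 0.815
P = 1926.0631 W

1926.0631 W


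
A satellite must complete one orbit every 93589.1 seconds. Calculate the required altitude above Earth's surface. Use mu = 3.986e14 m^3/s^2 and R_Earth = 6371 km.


T = 93589.1 s
r = (mu*T^2/(4*pi^2))^(1/3) = (3.986e14 * 93589.1^2 / (4*pi^2))^(1/3)
r = 4.4552906e+07 m = 44552.9057 km
alt = r - R_E = 44552.9057 - 6371 = 38181.9057 km

38181.9057 km


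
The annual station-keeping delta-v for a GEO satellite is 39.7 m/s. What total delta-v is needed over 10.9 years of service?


dV = rate * years = 39.7 * 10.9
dV = 432.7300 m/s

432.7300 m/s


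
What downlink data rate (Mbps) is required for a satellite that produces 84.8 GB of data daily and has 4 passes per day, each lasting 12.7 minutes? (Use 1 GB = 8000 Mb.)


total contact time = 4 * 12.7 * 60 = 3048.0000 s
data = 84.8 GB = 678400.0000 Mb
rate = 678400.0000 / 3048.0000 = 222.5722 Mbps

222.5722 Mbps


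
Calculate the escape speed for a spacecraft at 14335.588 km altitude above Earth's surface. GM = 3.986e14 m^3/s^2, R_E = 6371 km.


r = 6371.0 + 14335.588 = 20706.5880 km = 2.0706588e+07 m
v_esc = sqrt(2*mu/r) = sqrt(2*3.986e14 / 2.0706588e+07)
v_esc = 6204.8227 m/s = 6.2048 km/s

6.2048 km/s


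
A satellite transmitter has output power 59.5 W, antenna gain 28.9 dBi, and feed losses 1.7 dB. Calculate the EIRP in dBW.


Pt = 59.5 W = 17.7452 dBW
EIRP = Pt_dBW + Gt - losses = 17.7452 + 28.9 - 1.7 = 44.9452 dBW

44.9452 dBW


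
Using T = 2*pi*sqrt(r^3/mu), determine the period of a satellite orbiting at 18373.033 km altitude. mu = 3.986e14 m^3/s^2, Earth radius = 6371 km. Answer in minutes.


r = 24744.0330 km = 2.4744033e+07 m
T = 2*pi*sqrt(r^3/mu) = 2*pi*sqrt(1.5149959e+22 / 3.986e14)
T = 38736.1943 s = 645.6032 min

645.6032 minutes


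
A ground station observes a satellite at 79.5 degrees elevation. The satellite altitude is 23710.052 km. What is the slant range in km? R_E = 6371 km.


h = 23710.052 km, el = 79.5 deg
d = -R_E*sin(el) + sqrt((R_E*sin(el))^2 + 2*R_E*h + h^2)
d = -6371.0000*sin(1.3875) + sqrt((6371.0000*0.9832549)^2 + 2*6371.0000*23710.052 + 23710.052^2)
d = 23794.3209 km

23794.3209 km


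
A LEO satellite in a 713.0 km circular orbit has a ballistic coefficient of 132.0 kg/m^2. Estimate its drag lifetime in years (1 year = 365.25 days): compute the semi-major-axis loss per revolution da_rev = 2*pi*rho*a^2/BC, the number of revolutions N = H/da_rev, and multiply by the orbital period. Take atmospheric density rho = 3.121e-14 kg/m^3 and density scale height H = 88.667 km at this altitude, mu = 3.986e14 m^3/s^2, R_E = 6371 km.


a = R_E + alt = 7084.0000 km = 7.084e+06 m
da_rev = 2*pi*rho*a^2/BC = 2*pi*3.121e-14*(7.084e+06)^2/132.0 = 0.0745515729 m per revolution
N = H/da_rev = 88667.0000 m / 0.0745515729 m = 1.1893377e+06 revolutions
P = 2*pi*sqrt(a^3/mu) = 5933.7473 s
lifetime = N*P = 1.1893377e+06 * 5933.7473 = 7.0572297e+09 s = 81680.8994 days
years = 81680.8994 / 365.25 = 223.6301 years

223.6301 years


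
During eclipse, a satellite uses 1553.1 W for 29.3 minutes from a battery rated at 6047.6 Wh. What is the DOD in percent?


E_used = P * t / 60 = 1553.1 * 29.3 / 60 = 758.4305 Wh
DOD = E_used / E_total * 100 = 758.4305 / 6047.6 * 100
DOD = 12.5410 %

12.5410 %


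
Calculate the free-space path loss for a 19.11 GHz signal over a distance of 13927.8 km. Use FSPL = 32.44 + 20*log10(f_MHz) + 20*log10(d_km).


f = 19.11 GHz = 19110.0000 MHz
d = 13927.8 km
FSPL = 32.44 + 20*log10(19110.0000) + 20*log10(13927.8)
FSPL = 32.44 + 85.6252 + 82.8777
FSPL = 200.9429 dB

200.9429 dB


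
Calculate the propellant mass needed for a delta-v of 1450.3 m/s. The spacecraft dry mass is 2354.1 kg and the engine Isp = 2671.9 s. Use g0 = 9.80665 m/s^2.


ve = Isp * g0 = 2671.9 * 9.80665 = 26202.388135 m/s
mass ratio = exp(dv/ve) = exp(1450.3/26202.388135) = 1.05691038
m_prop = m_dry * (mr - 1) = 2354.1 * (1.05691038 - 1)
m_prop = 133.9727 kg

133.9727 kg


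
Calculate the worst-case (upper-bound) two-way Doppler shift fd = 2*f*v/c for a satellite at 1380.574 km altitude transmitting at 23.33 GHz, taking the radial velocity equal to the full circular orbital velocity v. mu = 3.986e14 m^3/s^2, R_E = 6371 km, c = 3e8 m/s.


r = 7.751574e+06 m
v = sqrt(mu/r) = 7170.9005 m/s (worst-case radial velocity)
f = 23.33 GHz = 2.333e+10 Hz
fd = 2*f*v/c = 2*2.333e+10*7170.9005/3.0e+08
fd = 1.1153141e+06 Hz

1.1153e+06 Hz


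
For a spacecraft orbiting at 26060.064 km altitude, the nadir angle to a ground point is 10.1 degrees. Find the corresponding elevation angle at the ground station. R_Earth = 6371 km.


r = R_E + alt = 32431.0640 km
Law of sines in the satellite / Earth-center / ground-point triangle:
  sin(nadir)/R_E = sin(90 + el)/r  =>  cos(el) = (r/R_E)*sin(nadir)
cos(el) = (32431.0640 / 6371.0000) * sin(10.1 deg) = 0.8926902
el = arccos(0.8926902) = 26.7867 deg
(Earth-central angle = 90 - nadir - el = 53.1133 deg)

26.7867 degrees


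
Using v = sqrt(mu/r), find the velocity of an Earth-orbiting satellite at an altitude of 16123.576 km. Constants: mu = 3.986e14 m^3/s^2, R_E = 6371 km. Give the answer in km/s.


r = R_E + alt = 6371.0 + 16123.576 = 22494.5760 km = 2.2494576e+07 m
v = sqrt(mu/r) = sqrt(3.986e14 / 2.2494576e+07) = 4209.4925 m/s = 4.2095 km/s

4.2095 km/s


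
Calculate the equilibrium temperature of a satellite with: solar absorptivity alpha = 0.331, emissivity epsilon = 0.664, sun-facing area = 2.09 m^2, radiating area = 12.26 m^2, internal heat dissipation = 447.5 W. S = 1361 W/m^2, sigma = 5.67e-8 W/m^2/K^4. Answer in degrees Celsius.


Numerator = alpha*S*A_sun + Q_int = 0.331*1361*2.09 + 447.5 = 1389.0262 W
Denominator = eps*sigma*A_rad = 0.664*5.67e-8*12.26 = 4.6157429e-07 W/K^4
T^4 = 3.0093231e+09 K^4
T = 234.2163 K = -38.9337 C

-38.9337 degrees Celsius


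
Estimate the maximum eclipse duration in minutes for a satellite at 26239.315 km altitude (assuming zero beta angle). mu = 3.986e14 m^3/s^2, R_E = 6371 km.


r = 32610.3150 km
T = 976.7703 min
Eclipse fraction = arcsin(R_E/r)/pi = arcsin(6371.0000/32610.3150)/pi
= arcsin(0.1953676)/pi = 0.06259
Eclipse duration = 0.06259 * 976.7703 = 61.1361 min

61.1361 minutes


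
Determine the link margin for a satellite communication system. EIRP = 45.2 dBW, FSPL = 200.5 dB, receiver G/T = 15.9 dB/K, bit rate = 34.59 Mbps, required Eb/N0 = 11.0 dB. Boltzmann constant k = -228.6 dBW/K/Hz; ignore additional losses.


C/N0 = EIRP - FSPL + G/T - k = 45.2 - 200.5 + 15.9 - (-228.6)
C/N0 = 89.2000 dB-Hz
R_b = 34.59 Mbps = 3.459e+07 bps -> 10*log10(R_b) = 75.3895 dB-Hz
Eb/N0 = C/N0 - 10*log10(R_b) = 89.2000 - 75.3895 = 13.8105 dB
Margin = Eb/N0 - Eb/N0_req = 13.8105 - 11.0 = 2.8105 dB (link closes)

2.8105 dB


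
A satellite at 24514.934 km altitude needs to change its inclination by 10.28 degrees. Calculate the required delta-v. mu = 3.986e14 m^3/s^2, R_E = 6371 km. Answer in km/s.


r = 30885.9340 km = 3.0885934e+07 m
V = sqrt(mu/r) = 3592.4297 m/s
di = 10.28 deg = 0.1794198 rad
dV = 2*V*sin(di/2) = 2*3592.4297*sin(0.08970992)
dV = 643.6890 m/s = 0.643689 km/s

0.6437 km/s


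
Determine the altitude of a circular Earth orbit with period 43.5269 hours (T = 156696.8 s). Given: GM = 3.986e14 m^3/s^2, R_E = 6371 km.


T = 156696.8 s
r = (mu*T^2/(4*pi^2))^(1/3) = (3.986e14 * 156696.8^2 / (4*pi^2))^(1/3)
r = 6.2820194e+07 m = 62820.1937 km
alt = r - R_E = 62820.1937 - 6371 = 56449.1937 km

56449.1937 km
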